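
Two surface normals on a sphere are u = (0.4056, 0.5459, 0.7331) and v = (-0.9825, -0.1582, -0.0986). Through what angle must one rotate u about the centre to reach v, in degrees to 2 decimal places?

u·v = -0.5571; |u| = 1.0000, |v| = 1.0000.
cos θ = (u·v)/(|u||v|) = -0.5571, so θ = 123.86°.

123.86°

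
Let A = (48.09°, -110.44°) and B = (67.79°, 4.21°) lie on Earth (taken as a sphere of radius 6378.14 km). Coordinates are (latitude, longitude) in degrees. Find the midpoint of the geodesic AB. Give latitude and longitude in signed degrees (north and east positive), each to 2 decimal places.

69.78°, -76.49°

The central angle between A and B is δ = 0.9476 rad.
With f = 0.5, the slerp weights are sin((1−f)δ)/sin δ = 0.5619 and sin(fδ)/sin δ = 0.5619.
Weighted sum of the unit vectors: (0.5619)·(-0.2333,-0.6259,0.7442) + (0.5619)·(0.3770,0.0278,0.9258) = (0.0808, -0.3361, 0.9384).
Converting back: φ = atan2(z, √(x²+y²)) = 69.78°, λ = atan2(y, x) = -76.49°.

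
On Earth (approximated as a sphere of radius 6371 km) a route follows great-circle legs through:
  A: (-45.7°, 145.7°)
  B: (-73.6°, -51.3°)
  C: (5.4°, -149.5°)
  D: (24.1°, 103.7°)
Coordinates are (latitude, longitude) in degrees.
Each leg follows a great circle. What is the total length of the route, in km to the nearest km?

Leg A→B: central angle 1.0495 rad, distance 6686.4 km.
Leg B→C: central angle 1.7015 rad, distance 10840.5 km.
Leg C→D: central angle 1.7970 rad, distance 11448.4 km.
Total: 6686.4 + 10840.5 + 11448.4 ≈ 28975 km.

28975 km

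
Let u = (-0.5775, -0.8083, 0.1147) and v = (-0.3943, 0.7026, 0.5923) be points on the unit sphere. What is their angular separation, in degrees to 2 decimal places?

u·v = -0.2723; |u| = 1.0000, |v| = 1.0000.
cos θ = (u·v)/(|u||v|) = -0.2723, so θ = 105.80°.

105.80°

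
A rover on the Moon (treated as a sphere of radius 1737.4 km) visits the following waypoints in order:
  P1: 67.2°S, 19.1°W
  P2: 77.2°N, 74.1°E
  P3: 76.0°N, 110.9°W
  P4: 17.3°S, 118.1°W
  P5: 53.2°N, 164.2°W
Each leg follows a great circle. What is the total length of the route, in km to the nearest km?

Leg P1→P2: central angle 2.6992 rad, distance 4689.7 km.
Leg P2→P3: central angle 0.4673 rad, distance 811.9 km.
Leg P3→P4: central angle 1.6302 rad, distance 2832.3 km.
Leg P4→P5: central angle 1.4117 rad, distance 2452.6 km.
Total: 4689.7 + 811.9 + 2832.3 + 2452.6 ≈ 10787 km.

10787 km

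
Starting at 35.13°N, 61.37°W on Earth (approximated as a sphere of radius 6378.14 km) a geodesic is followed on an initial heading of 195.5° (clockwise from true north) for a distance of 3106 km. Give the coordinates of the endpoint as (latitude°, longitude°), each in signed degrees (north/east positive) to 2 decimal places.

Angular distance δ = d/R = 3106/6378.14 = 0.48698 rad; initial bearing θ = 3.4121 rad.
sin φ₂ = sin φ₁ cos δ + cos φ₁ sin δ cos θ = (0.5754)(0.8838) + (0.8178)(0.4680)(-0.9636) = 0.1397, so φ₂ = 8.03°.
Δλ = atan2(sin θ sin δ cos φ₁, cos δ − sin φ₁ sin φ₂) = atan2(-0.1023, 0.8033) = -7.256°.
λ₂ = -61.370° − 7.256° = -68.63°.

8.03°, -68.63°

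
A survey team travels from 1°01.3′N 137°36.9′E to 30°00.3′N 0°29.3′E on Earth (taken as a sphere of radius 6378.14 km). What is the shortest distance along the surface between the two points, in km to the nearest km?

In radians: φ₁ = 0.0178, φ₂ = 0.5237, Δλ = -137.127° = -2.3933 rad.
cos c = sin φ₁ sin φ₂ + cos φ₁ cos φ₂ cos Δλ = (0.0178)(0.5001) + (0.9998)(0.8660)(-0.7329) = -0.62563,
so c = arccos(-0.62563) = 2.24673 rad.
Distance = R·c = 6378.14 × 2.2467 ≈ 14330 km.

14330 km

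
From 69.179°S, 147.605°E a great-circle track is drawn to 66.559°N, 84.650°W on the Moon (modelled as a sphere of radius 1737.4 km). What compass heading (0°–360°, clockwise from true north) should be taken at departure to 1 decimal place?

72.6°

With φ₁ = -1.2074, φ₂ = 1.1617, Δλ = 2.2296 rad, the forward-azimuth formula gives
θ = atan2( sin Δλ cos φ₂ , cos φ₁ sin φ₂ − sin φ₁ cos φ₂ cos Δλ ) = atan2(0.3146, 0.0985) = 72.61°.
So the initial bearing is 72.6°.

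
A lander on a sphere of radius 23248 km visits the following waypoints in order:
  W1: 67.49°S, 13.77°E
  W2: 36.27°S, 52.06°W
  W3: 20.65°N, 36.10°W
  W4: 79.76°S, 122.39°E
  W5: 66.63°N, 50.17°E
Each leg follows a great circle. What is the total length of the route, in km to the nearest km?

153609 km

Leg W1→W2: central angle 0.8327 rad, distance 19358.0 km.
Leg W2→W3: central angle 1.0278 rad, distance 23893.6 km.
Leg W3→W4: central angle 2.0965 rad, distance 48739.0 km.
Leg W4→W5: central angle 2.6505 rad, distance 61618.3 km.
Total: 19358.0 + 23893.6 + 48739.0 + 61618.3 ≈ 153609 km.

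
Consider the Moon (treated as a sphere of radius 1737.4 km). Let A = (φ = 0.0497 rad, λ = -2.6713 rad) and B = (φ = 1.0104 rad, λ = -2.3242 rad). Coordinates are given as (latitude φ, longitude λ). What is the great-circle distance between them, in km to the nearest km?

With latitudes φ₁ = 2.848°, φ₂ = 57.892° and longitude difference Δλ = 19.887°:
cos c = sin φ₁ sin φ₂ + cos φ₁ cos φ₂ cos Δλ = (0.0497)(0.8470) + (0.9988)(0.5315)(0.9404) = 0.54129,
so c = arccos(0.54129) = 0.99883 rad.
Distance = R·c = 1737.4 × 0.9988 ≈ 1735 km.

1735 km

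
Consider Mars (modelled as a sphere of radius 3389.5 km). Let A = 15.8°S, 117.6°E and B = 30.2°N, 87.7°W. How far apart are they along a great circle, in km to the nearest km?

In radians: φ₁ = -0.2758, φ₂ = 0.5271, Δλ = 154.700° = 2.7000 rad.
cos c = sin φ₁ sin φ₂ + cos φ₁ cos φ₂ cos Δλ = (-0.2723)(0.5030) + (0.9622)(0.8643)(-0.9041) = -0.88882,
so c = arccos(-0.88882) = 2.66555 rad.
Distance = R·c = 3389.5 × 2.6656 ≈ 9035 km.

9035 km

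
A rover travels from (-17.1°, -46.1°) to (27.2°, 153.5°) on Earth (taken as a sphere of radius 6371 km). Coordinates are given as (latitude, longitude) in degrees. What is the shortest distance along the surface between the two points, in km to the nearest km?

17710 km

In radians: φ₁ = -0.2985, φ₂ = 0.4747, Δλ = -160.400° = -2.7995 rad.
cos c = sin φ₁ sin φ₂ + cos φ₁ cos φ₂ cos Δλ = (-0.2940)(0.4571) + (0.9558)(0.8894)(-0.9421) = -0.93525,
so c = arccos(-0.93525) = 2.77975 rad.
Distance = R·c = 6371 × 2.7798 ≈ 17710 km.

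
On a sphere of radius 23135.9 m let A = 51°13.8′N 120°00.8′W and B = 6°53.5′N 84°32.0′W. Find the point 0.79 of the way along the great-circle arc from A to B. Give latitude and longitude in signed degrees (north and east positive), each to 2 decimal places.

16.79°, -89.80°

The central angle between A and B is δ = 0.9276 rad.
With f = 0.79, the slerp weights are sin((1−f)δ)/sin δ = 0.2419 and sin(fδ)/sin δ = 0.8360.
Weighted sum of the unit vectors: (0.2419)·(-0.3132,-0.5422,0.7797) + (0.8360)·(0.0946,-0.9883,0.1200) = (0.0033, -0.9573, 0.2889).
Converting back: φ = atan2(z, √(x²+y²)) = 16.79°, λ = atan2(y, x) = -89.80°.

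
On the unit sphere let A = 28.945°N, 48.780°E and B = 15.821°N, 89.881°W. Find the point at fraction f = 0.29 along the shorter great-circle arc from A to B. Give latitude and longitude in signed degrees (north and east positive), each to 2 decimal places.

Central angle δ = 2.0946 rad. Interpolating on the sphere with fraction f = 0.29:
P = [sin((1−f)δ)·A + sin(fδ)·B] / sin δ = 1.1508·A + 0.6591·B in Cartesian coordinates,
giving P = (0.6649, 0.1233, 0.7367), i.e. latitude 47.45°, longitude 10.51°.

47.45°, 10.51°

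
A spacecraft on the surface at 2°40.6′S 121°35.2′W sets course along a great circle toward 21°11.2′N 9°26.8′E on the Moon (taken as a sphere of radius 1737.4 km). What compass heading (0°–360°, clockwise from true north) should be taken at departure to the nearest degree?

Δλ = 131.033° = 2.2870 rad.
y = sin Δλ · cos φ₂ = (0.7543)(0.9324) = 0.7033
x = cos φ₁ sin φ₂ − sin φ₁ cos φ₂ cos Δλ = (0.9989)(0.3614) − (-0.0467)(0.9324)(-0.6565) = 0.3324
θ = atan2(y, x) = 64.70°, so the bearing is 65°.

65°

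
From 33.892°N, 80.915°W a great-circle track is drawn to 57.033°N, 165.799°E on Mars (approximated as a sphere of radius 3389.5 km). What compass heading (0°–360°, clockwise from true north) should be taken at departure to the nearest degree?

With φ₁ = 0.5915, φ₂ = 0.9954, Δλ = -1.9772 rad, the forward-azimuth formula gives
θ = atan2( sin Δλ cos φ₂ , cos φ₁ sin φ₂ − sin φ₁ cos φ₂ cos Δλ ) = atan2(-0.4998, 0.8164) = -31.48°.
Adding 360° brings this into [0°, 360°): 329°.

329°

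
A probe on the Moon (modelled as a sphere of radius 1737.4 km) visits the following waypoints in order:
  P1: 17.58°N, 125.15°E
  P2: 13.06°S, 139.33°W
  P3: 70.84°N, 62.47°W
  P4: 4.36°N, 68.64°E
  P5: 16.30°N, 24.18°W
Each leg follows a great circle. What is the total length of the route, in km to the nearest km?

11731 km

Leg P1→P2: central angle 1.7290 rad, distance 3004.0 km.
Leg P2→P3: central angle 1.7120 rad, distance 2974.5 km.
Leg P3→P4: central angle 1.7147 rad, distance 2979.0 km.
Leg P4→P5: central angle 1.5965 rad, distance 2773.8 km.
Total: 3004.0 + 2974.5 + 2979.0 + 2773.8 ≈ 11731 km.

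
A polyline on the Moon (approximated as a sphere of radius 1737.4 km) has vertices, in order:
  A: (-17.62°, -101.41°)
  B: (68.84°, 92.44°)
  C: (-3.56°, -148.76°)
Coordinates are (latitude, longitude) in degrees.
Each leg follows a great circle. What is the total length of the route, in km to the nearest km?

Leg A→B: central angle 2.2349 rad, distance 3882.9 km.
Leg B→C: central angle 1.8044 rad, distance 3134.9 km.
Total: 3882.9 + 3134.9 ≈ 7018 km.

7018 km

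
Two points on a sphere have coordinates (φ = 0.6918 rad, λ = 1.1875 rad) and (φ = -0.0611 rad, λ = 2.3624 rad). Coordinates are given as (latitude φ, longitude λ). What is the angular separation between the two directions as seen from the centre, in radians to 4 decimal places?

With latitudes φ₁ = 39.637°, φ₂ = -3.501° and longitude difference Δλ = 67.317°:
cos c = sin φ₁ sin φ₂ + cos φ₁ cos φ₂ cos Δλ = (0.6379)(-0.0611) + (0.7701)(0.9981)(0.3856) = 0.25747,
so c = arccos(0.25747) = 1.31039 rad.
So the angular separation is 1.3104 rad.

1.3104 rad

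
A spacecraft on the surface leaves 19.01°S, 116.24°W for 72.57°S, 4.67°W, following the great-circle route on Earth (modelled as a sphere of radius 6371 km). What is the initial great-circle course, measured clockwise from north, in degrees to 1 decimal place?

With φ₁ = -0.3318, φ₂ = -1.2666, Δλ = 1.9473 rad, the forward-azimuth formula gives
θ = atan2( sin Δλ cos φ₂ , cos φ₁ sin φ₂ − sin φ₁ cos φ₂ cos Δλ ) = atan2(0.2786, -0.9379) = 163.46°.
So the initial bearing is 163.5°.

163.5°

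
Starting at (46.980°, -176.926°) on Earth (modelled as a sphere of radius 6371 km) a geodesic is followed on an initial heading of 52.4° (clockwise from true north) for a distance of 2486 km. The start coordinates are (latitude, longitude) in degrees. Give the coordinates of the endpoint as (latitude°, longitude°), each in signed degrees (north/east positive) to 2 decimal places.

56.56°, -143.77°

Angular distance δ = d/R = 2486/6371 = 0.39021 rad; initial bearing θ = 0.9146 rad.
sin φ₂ = sin φ₁ cos δ + cos φ₁ sin δ cos θ = (0.7311)(0.9248) + (0.6823)(0.3804)(0.6101) = 0.8345, so φ₂ = 56.56°.
Δλ = atan2(sin θ sin δ cos φ₁, cos δ − sin φ₁ sin φ₂) = atan2(0.2056, 0.3147) = 33.158°.
λ₂ = -176.926° + 33.158° = -143.77°.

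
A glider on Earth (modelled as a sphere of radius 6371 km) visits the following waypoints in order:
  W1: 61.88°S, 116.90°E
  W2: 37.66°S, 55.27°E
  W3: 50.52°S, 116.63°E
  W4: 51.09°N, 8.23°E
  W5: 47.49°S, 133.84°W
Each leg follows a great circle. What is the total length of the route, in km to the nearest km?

Leg W1→W2: central angle 0.7725 rad, distance 4921.8 km.
Leg W2→W3: central angle 0.7773 rad, distance 4952.0 km.
Leg W3→W4: central angle 2.3842 rad, distance 15190.0 km.
Leg W4→W5: central angle 2.7102 rad, distance 17266.5 km.
Total: 4921.8 + 4952.0 + 15190.0 + 17266.5 ≈ 42330 km.

42330 km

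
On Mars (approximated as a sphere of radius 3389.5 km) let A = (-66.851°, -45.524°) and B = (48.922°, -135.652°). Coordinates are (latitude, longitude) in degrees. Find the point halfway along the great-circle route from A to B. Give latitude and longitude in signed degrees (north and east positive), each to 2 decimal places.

The central angle between A and B is δ = 2.3374 rad.
With f = 0.5, the slerp weights are sin((1−f)δ)/sin δ = 1.2776 and sin(fδ)/sin δ = 1.2776.
Weighted sum of the unit vectors: (1.2776)·(0.2754,-0.2805,-0.9195) + (1.2776)·(-0.4699,-0.4593,0.7538) = (-0.2485, -0.9452, -0.2117).
Converting back: φ = atan2(z, √(x²+y²)) = -12.22°, λ = atan2(y, x) = -104.73°.

-12.22°, -104.73°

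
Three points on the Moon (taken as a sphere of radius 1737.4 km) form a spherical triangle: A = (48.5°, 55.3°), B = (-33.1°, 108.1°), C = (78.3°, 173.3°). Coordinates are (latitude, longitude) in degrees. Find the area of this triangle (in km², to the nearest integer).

2994145 km²

Side lengths (central angles): a = 2.0527, b = 0.8362, c = 1.6443 rad; semiperimeter s = 2.2666.
By l'Huilier's theorem, tan(E/4) = √[tan(s/2) tan((s−a)/2) tan((s−b)/2) tan((s−c)/2)], giving spherical excess E = 0.9919 rad.
Area = E·R² = 0.9919 × (1737.4)² ≈ 2994145 km².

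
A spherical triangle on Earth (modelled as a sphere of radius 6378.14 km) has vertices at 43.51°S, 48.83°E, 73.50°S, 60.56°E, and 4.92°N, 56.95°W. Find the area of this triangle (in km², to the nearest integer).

Side lengths (central angles): a = 1.7854, b = 1.8292, c = 0.5320 rad; semiperimeter s = 2.0733.
By l'Huilier's theorem, tan(E/4) = √[tan(s/2) tan((s−a)/2) tan((s−b)/2) tan((s−c)/2)], giving spherical excess E = 0.6768 rad.
Area = E·R² = 0.6768 × (6378.14)² ≈ 27531109 km².

27531109 km²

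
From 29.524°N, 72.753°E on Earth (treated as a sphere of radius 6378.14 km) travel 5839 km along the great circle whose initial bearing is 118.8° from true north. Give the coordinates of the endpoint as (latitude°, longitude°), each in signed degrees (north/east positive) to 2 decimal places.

Angular distance δ = d/R = 5839/6378.14 = 0.91547 rad; initial bearing θ = 2.0735 rad.
sin φ₂ = sin φ₁ cos δ + cos φ₁ sin δ cos θ = (0.4928)(0.6094) + (0.8701)(0.7928)(-0.4818) = -0.0320, so φ₂ = -1.84°.
Δλ = atan2(sin θ sin δ cos φ₁, cos δ − sin φ₁ sin φ₂) = atan2(0.6046, 0.6252) = 44.038°.
λ₂ = 72.753° + 44.038° = 116.79°.

-1.84°, 116.79°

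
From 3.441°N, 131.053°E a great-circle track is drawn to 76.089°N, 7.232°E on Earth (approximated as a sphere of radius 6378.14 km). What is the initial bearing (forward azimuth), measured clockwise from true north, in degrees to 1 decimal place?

With φ₁ = 0.0601, φ₂ = 1.3280, Δλ = -2.1611 rad, the forward-azimuth formula gives
θ = atan2( sin Δλ cos φ₂ , cos φ₁ sin φ₂ − sin φ₁ cos φ₂ cos Δλ ) = atan2(-0.1997, 0.9770) = -11.55°.
Adding 360° brings this into [0°, 360°): 348.4°.

348.4°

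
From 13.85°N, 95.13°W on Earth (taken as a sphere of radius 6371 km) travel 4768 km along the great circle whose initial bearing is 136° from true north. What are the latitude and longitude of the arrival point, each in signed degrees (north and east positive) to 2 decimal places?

-17.45°, -65.43°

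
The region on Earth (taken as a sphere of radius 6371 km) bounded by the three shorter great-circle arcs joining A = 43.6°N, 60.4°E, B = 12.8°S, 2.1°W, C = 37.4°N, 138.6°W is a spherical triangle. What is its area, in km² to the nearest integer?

Side lengths (central angles): a = 2.3413, b = 1.6962, c = 1.3966 rad; semiperimeter s = 2.7171.
By l'Huilier's theorem, tan(E/4) = √[tan(s/2) tan((s−a)/2) tan((s−b)/2) tan((s−c)/2)], giving spherical excess E = 2.2180 rad.
Area = E·R² = 2.2180 × (6371)² ≈ 90028298 km².

90028298 km²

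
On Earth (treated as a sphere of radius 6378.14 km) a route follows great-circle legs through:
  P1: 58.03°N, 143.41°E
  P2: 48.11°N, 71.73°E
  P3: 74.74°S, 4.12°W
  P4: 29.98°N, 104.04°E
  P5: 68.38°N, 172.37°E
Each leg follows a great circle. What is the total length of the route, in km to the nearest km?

39238 km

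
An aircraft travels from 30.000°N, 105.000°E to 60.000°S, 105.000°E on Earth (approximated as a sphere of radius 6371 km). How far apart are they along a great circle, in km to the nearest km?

In radians: φ₁ = 0.5236, φ₂ = -1.0472, Δλ = 0.000° = 0.0000 rad.
Haversine: a = sin²(Δφ/2) + cos φ₁ cos φ₂ sin²(Δλ/2) = 0.5000 + (0.8660)(0.5000)(0.0000) = 0.50000.
Central angle c = 2·arcsin(√a) = 1.57080 rad.
Distance = R·c = 6371 × 1.5708 ≈ 10008 km.

10008 km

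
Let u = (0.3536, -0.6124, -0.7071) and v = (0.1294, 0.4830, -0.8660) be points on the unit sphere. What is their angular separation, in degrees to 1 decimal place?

68.8°

u·v = 0.3623; |u| = 1.0000, |v| = 1.0000.
cos θ = (u·v)/(|u||v|) = 0.3623, so θ = 68.8°.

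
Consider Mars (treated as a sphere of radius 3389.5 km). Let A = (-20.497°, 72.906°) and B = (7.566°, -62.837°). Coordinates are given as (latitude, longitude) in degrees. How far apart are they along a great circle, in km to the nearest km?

With latitudes φ₁ = -20.497°, φ₂ = 7.566° and longitude difference Δλ = -135.743°:
cos c = sin φ₁ sin φ₂ + cos φ₁ cos φ₂ cos Δλ = (-0.3502)(0.1317) + (0.9367)(0.9913)(-0.7162) = -0.71114,
so c = arccos(-0.71114) = 2.36191 rad.
Distance = R·c = 3389.5 × 2.3619 ≈ 8006 km.

8006 km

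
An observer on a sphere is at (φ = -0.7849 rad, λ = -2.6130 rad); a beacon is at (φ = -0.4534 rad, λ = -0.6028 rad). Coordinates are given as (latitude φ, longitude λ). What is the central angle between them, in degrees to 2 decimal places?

With latitudes φ₁ = -44.971°, φ₂ = -25.978° and longitude difference Δλ = 115.176°:
Haversine: a = sin²(Δφ/2) + cos φ₁ cos φ₂ sin²(Δλ/2) = 0.0272 + (0.7075)(0.8990)(0.7127) = 0.48048.
Central angle c = 2·arcsin(√a) = 1.53176 rad.
So the angular separation is 87.76°.

87.76°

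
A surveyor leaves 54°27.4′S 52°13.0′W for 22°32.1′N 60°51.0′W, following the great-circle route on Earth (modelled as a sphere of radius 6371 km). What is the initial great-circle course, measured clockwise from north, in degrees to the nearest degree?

Δλ = -8.633° = -0.1507 rad.
y = sin Δλ · cos φ₂ = (-0.1501)(0.9236) = -0.1386
x = cos φ₁ sin φ₂ − sin φ₁ cos φ₂ cos Δλ = (0.5813)(0.3832) − (-0.8137)(0.9236)(0.9887) = 0.9658
θ = atan2(y, x) = -8.17°; adding 360° gives 352°.

352°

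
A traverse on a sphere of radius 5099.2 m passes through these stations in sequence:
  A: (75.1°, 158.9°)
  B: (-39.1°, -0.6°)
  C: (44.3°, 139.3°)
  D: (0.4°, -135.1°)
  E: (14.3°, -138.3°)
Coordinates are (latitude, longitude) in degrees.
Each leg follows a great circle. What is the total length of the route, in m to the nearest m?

Leg A→B: central angle 2.4921 rad, distance 12707.6 m.
Leg B→C: central angle 2.6166 rad, distance 13342.5 m.
Leg C→D: central angle 1.5110 rad, distance 7704.8 m.
Leg D→E: central angle 0.2488 rad, distance 1268.7 m.
Total: 12707.6 + 13342.5 + 7704.8 + 1268.7 ≈ 35024 m.

35024 m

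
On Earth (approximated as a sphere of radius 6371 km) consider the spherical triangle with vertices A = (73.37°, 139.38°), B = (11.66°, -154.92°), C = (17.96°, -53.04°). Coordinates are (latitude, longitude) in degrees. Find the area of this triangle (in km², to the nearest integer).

53666195 km²

Side lengths (central angles): a = 1.7006, b = 1.5412, c = 1.2567 rad; semiperimeter s = 2.2493.
By l'Huilier's theorem, tan(E/4) = √[tan(s/2) tan((s−a)/2) tan((s−b)/2) tan((s−c)/2)], giving spherical excess E = 1.3222 rad.
Area = E·R² = 1.3222 × (6371)² ≈ 53666195 km².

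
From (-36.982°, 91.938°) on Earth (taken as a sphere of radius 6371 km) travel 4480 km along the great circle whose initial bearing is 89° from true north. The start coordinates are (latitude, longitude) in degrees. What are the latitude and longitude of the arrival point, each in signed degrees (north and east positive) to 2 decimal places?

-26.73°, 138.32°

Angular distance δ = d/R = 4480/6371 = 0.70319 rad; initial bearing θ = 1.5533 rad.
sin φ₂ = sin φ₁ cos δ + cos φ₁ sin δ cos θ = (-0.6016)(0.7628) + (0.7988)(0.6467)(0.0175) = -0.4498, so φ₂ = -26.73°.
Δλ = atan2(sin θ sin δ cos φ₁, cos δ − sin φ₁ sin φ₂) = atan2(0.5165, 0.4922) = 46.381°.
λ₂ = 91.938° + 46.381° = 138.32°.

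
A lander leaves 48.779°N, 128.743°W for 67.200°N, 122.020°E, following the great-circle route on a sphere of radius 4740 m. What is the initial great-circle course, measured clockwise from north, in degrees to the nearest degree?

With φ₁ = 0.8514, φ₂ = 1.1729, Δλ = -1.9065 rad, the forward-azimuth formula gives
θ = atan2( sin Δλ cos φ₂ , cos φ₁ sin φ₂ − sin φ₁ cos φ₂ cos Δλ ) = atan2(-0.3659, 0.7035) = -27.48°.
Adding 360° brings this into [0°, 360°): 333°.

333°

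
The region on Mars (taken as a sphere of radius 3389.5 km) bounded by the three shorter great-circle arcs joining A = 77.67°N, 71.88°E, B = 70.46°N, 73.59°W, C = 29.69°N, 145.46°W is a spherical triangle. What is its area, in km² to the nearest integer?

3278573 km²

Side lengths (central angles): a = 0.9798, b = 1.2277, c = 0.5319 rad; semiperimeter s = 1.3697.
By l'Huilier's theorem, tan(E/4) = √[tan(s/2) tan((s−a)/2) tan((s−b)/2) tan((s−c)/2)], giving spherical excess E = 0.2854 rad.
Area = E·R² = 0.2854 × (3389.5)² ≈ 3278573 km².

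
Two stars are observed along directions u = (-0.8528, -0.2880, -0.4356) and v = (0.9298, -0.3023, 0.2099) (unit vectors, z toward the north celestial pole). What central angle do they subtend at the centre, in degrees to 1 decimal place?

u·v = -0.7973; |u| = 1.0000, |v| = 1.0000.
cos θ = (u·v)/(|u||v|) = -0.7973, so θ = 142.9°.

142.9°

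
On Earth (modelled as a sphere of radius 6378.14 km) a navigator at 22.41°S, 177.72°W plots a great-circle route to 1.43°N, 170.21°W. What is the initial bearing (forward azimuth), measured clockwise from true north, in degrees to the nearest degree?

18°

Δλ = 7.510° = 0.1311 rad.
y = sin Δλ · cos φ₂ = (0.1307)(0.9997) = 0.1307
x = cos φ₁ sin φ₂ − sin φ₁ cos φ₂ cos Δλ = (0.9245)(0.0250) − (-0.3812)(0.9997)(0.9914) = 0.4009
θ = atan2(y, x) = 18.05°, so the bearing is 18°.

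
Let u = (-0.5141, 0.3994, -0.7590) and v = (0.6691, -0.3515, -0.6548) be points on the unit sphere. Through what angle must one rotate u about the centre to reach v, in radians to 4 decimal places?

u·v = 0.0126; |u| = 1.0000, |v| = 1.0000.
cos θ = (u·v)/(|u||v|) = 0.0126, so θ = 1.5582 rad.

1.5582 rad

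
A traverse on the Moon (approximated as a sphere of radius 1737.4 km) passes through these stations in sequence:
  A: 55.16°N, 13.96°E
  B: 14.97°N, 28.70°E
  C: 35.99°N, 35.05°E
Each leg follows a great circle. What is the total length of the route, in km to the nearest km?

1927 km

Leg A→B: central angle 0.7291 rad, distance 1266.8 km.
Leg B→C: central angle 0.3800 rad, distance 660.2 km.
Total: 1266.8 + 660.2 ≈ 1927 km.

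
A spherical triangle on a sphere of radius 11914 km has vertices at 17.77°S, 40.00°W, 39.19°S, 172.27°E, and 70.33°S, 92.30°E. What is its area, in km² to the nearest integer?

124232229 km²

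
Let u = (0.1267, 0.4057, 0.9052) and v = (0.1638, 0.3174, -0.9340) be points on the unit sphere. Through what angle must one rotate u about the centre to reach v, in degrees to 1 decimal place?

134.1°

u·v = -0.6959; |u| = 1.0000, |v| = 1.0000.
cos θ = (u·v)/(|u||v|) = -0.6959, so θ = 134.1°.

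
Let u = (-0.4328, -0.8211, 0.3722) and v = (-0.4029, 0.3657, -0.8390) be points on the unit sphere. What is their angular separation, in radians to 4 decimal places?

2.0244 rad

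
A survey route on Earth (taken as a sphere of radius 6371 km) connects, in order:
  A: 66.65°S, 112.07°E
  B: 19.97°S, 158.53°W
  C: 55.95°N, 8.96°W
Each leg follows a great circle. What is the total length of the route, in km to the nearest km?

Leg A→B: central angle 1.2477 rad, distance 7949.4 km.
Leg B→C: central angle 2.3990 rad, distance 15284.1 km.
Total: 7949.4 + 15284.1 ≈ 23234 km.

23234 km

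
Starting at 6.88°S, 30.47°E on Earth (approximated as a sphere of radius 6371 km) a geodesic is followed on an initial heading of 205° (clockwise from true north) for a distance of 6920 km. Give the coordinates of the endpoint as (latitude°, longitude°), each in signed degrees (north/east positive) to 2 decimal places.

-58.43°, -15.11°

Angular distance δ = d/R = 6920/6371 = 1.08617 rad; initial bearing θ = 3.5779 rad.
sin φ₂ = sin φ₁ cos δ + cos φ₁ sin δ cos θ = (-0.1198)(0.4659) + (0.9928)(0.8848)(-0.9063) = -0.8520, so φ₂ = -58.43°.
Δλ = atan2(sin θ sin δ cos φ₁, cos δ − sin φ₁ sin φ₂) = atan2(-0.3713, 0.3638) = -45.580°.
λ₂ = 30.470° − 45.580° = -15.11°.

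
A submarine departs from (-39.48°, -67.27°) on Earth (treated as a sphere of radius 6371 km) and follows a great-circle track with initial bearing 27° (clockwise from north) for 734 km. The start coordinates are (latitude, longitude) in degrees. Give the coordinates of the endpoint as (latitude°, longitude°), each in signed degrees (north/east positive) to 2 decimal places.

-33.54°, -63.68°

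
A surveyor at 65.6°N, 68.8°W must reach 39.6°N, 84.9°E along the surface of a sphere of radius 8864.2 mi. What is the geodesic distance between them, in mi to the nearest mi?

11268 mi

Let φ₁ = 1.1449 rad, φ₂ = 0.6912 rad, and Δλ = 2.6826 rad.
Haversine: a = sin²(Δφ/2) + cos φ₁ cos φ₂ sin²(Δλ/2) = 0.0506 + (0.4131)(0.7705)(0.9482) = 0.35243.
Central angle c = 2·arcsin(√a) = 1.27120 rad.
Distance = R·c = 8864.2 × 1.2712 ≈ 11268 mi.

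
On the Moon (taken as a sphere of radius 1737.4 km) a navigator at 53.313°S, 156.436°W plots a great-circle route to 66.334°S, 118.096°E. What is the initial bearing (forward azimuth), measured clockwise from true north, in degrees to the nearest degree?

217°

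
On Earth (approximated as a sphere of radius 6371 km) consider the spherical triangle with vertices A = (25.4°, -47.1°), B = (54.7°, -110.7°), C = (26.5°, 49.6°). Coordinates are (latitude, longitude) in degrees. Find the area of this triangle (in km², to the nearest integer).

Side lengths (central angles): a = 1.6938, b = 1.4736, c = 0.9494 rad; semiperimeter s = 2.0584.
By l'Huilier's theorem, tan(E/4) = √[tan(s/2) tan((s−a)/2) tan((s−b)/2) tan((s−c)/2)], giving spherical excess E = 0.9384 rad.
Area = E·R² = 0.9384 × (6371)² ≈ 38090822 km².

38090822 km²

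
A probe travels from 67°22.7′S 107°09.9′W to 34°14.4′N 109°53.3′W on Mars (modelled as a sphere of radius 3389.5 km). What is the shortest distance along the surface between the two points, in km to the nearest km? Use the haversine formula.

6013 km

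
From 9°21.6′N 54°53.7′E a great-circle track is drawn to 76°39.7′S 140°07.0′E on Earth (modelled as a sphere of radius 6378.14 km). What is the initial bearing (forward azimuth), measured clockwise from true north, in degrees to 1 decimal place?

166.6°

With φ₁ = 0.1634, φ₂ = -1.3380, Δλ = 1.4874 rad, the forward-azimuth formula gives
θ = atan2( sin Δλ cos φ₂ , cos φ₁ sin φ₂ − sin φ₁ cos φ₂ cos Δλ ) = atan2(0.2299, -0.9632) = 166.58°.
So the initial bearing is 166.6°.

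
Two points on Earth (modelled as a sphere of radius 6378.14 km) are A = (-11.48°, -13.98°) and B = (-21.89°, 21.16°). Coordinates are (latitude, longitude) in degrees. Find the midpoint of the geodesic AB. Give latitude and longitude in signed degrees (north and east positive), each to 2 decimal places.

-17.45°, 3.09°

Central angle δ = 0.6132 rad. Interpolating on the sphere with fraction f = 0.5:
P = [sin((1−f)δ)·A + sin(fδ)·B] / sin δ = 0.5245·A + 0.5245·B in Cartesian coordinates,
giving P = (0.9526, 0.0515, -0.2999), i.e. latitude -17.45°, longitude 3.09°.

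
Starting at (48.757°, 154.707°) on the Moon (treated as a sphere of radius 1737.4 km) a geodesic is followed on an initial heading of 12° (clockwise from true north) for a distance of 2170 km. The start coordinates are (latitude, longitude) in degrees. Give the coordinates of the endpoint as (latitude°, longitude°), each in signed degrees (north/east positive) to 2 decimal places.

Angular distance δ = d/R = 2170/1737.4 = 1.24899 rad; initial bearing θ = 0.2094 rad.
sin φ₂ = sin φ₁ cos δ + cos φ₁ sin δ cos θ = (0.7519)(0.3163) + (0.6593)(0.9487)(0.9781) = 0.8496, so φ₂ = 58.16°.
Δλ = atan2(sin θ sin δ cos φ₁, cos δ − sin φ₁ sin φ₂) = atan2(0.1300, -0.3225) = 158.042°.
λ₂ = 154.707° + 158.042° = 312.75° → -47.25° after wrapping to (−180°, 180°].

58.16°, -47.25°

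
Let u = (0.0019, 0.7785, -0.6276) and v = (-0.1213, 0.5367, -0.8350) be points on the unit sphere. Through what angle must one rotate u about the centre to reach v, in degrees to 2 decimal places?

u·v = 0.9416; |u| = 1.0000, |v| = 1.0000.
cos θ = (u·v)/(|u||v|) = 0.9417, so θ = 19.67°.

19.67°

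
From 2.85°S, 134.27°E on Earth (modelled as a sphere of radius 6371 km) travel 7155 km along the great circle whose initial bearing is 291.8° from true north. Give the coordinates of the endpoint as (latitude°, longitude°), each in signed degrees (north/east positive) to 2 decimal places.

Angular distance δ = d/R = 7155/6371 = 1.12306 rad; initial bearing θ = 5.0929 rad.
sin φ₂ = sin φ₁ cos δ + cos φ₁ sin δ cos θ = (-0.0497)(0.4329) + (0.9988)(0.9014)(0.3714) = 0.3128, so φ₂ = 18.23°.
Δλ = atan2(sin θ sin δ cos φ₁, cos δ − sin φ₁ sin φ₂) = atan2(-0.8359, 0.4485) = -61.786°.
λ₂ = 134.270° − 61.786° = 72.48°.

18.23°, 72.48°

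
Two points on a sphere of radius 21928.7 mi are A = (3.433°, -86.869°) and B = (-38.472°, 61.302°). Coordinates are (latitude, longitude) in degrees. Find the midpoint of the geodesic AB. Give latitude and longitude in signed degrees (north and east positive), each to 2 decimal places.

Central angle δ = 2.3479 rad. Interpolating on the sphere with fraction f = 0.5:
P = [sin((1−f)δ)·A + sin(fδ)·B] / sin δ = 1.2937·A + 1.2937·B in Cartesian coordinates,
giving P = (0.5569, -0.4010, -0.7274), i.e. latitude -46.67°, longitude -35.76°.

-46.67°, -35.76°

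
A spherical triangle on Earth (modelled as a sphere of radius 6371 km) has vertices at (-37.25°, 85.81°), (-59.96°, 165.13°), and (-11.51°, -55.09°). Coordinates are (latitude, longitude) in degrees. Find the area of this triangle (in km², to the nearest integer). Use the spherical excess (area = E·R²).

52924230 km²

Side lengths (central angles): a = 1.7740, b = 2.0766, c = 0.9300 rad; semiperimeter s = 2.3903.
By l'Huilier's theorem, tan(E/4) = √[tan(s/2) tan((s−a)/2) tan((s−b)/2) tan((s−c)/2)], giving spherical excess E = 1.3039 rad.
Area = E·R² = 1.3039 × (6371)² ≈ 52924230 km².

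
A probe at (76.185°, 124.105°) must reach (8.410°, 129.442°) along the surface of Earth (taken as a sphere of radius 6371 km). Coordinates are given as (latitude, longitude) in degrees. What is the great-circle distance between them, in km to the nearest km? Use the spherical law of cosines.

7543 km

With latitudes φ₁ = 76.185°, φ₂ = 8.410° and longitude difference Δλ = 5.337°:
cos c = sin φ₁ sin φ₂ + cos φ₁ cos φ₂ cos Δλ = (0.9711)(0.1463) + (0.2388)(0.9892)(0.9957) = 0.37722,
so c = arccos(0.37722) = 1.18400 rad.
Distance = R·c = 6371 × 1.1840 ≈ 7543 km.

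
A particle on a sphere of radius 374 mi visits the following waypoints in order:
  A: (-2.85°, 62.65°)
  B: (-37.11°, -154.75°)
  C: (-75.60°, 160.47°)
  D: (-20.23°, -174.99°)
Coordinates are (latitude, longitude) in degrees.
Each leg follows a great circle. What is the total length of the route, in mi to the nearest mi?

1484 mi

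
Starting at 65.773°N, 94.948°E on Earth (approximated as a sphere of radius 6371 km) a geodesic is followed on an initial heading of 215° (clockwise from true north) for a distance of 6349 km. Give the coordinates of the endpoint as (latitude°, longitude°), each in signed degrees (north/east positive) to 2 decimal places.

12.31°, 65.42°

Angular distance δ = d/R = 6349/6371 = 0.99655 rad; initial bearing θ = 3.7525 rad.
sin φ₂ = sin φ₁ cos δ + cos φ₁ sin δ cos θ = (0.9119)(0.5432) + (0.4104)(0.8396)(-0.8192) = 0.2131, so φ₂ = 12.31°.
Δλ = atan2(sin θ sin δ cos φ₁, cos δ − sin φ₁ sin φ₂) = atan2(-0.1976, 0.3488) = -29.531°.
λ₂ = 94.948° − 29.531° = 65.42°.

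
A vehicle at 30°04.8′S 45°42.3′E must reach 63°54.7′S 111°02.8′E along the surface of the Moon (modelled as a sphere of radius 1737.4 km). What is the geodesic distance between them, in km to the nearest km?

1592 km

With latitudes φ₁ = -30.080°, φ₂ = -63.912° and longitude difference Δλ = 65.342°:
cos c = sin φ₁ sin φ₂ + cos φ₁ cos φ₂ cos Δλ = (-0.5012)(-0.8981) + (0.8653)(0.4398)(0.4172) = 0.60890,
so c = arccos(0.60890) = 0.91612 rad.
Distance = R·c = 1737.4 × 0.9161 ≈ 1592 km.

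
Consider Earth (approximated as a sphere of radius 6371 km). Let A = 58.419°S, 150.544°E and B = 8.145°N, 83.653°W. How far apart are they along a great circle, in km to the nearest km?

12797 km

With latitudes φ₁ = -58.419°, φ₂ = 8.145° and longitude difference Δλ = 125.803°:
cos c = sin φ₁ sin φ₂ + cos φ₁ cos φ₂ cos Δλ = (-0.8519)(0.1417) + (0.5237)(0.9899)(-0.5850) = -0.42397,
so c = arccos(-0.42397) = 2.00862 rad.
Distance = R·c = 6371 × 2.0086 ≈ 12797 km.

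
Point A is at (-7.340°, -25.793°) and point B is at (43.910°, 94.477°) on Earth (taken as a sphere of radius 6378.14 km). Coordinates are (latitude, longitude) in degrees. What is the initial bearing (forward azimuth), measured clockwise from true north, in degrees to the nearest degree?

Δλ = 120.270° = 2.0991 rad.
y = sin Δλ · cos φ₂ = (0.8637)(0.7204) = 0.6222
x = cos φ₁ sin φ₂ − sin φ₁ cos φ₂ cos Δλ = (0.9918)(0.6935) − (-0.1278)(0.7204)(-0.5041) = 0.6414
θ = atan2(y, x) = 44.13°, so the bearing is 44°.

44°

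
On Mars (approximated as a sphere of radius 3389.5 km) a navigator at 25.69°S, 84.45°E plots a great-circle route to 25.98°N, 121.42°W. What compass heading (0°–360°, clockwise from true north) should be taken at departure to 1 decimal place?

83.6°

Δλ = 154.130° = 2.6901 rad.
y = sin Δλ · cos φ₂ = (0.4363)(0.8989) = 0.3922
x = cos φ₁ sin φ₂ − sin φ₁ cos φ₂ cos Δλ = (0.9012)(0.4381) − (-0.4335)(0.8989)(-0.8998) = 0.0441
θ = atan2(y, x) = 83.58°, so the bearing is 83.6°.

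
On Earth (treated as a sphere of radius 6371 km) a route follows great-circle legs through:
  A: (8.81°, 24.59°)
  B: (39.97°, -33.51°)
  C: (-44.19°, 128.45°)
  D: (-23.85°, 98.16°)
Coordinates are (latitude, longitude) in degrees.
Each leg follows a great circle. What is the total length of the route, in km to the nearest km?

Leg A→B: central angle 1.0488 rad, distance 6682.0 km.
Leg B→C: central angle 2.8972 rad, distance 18457.8 km.
Leg C→D: central angle 0.5584 rad, distance 3557.4 km.
Total: 6682.0 + 18457.8 + 3557.4 ≈ 28697 km.

28697 km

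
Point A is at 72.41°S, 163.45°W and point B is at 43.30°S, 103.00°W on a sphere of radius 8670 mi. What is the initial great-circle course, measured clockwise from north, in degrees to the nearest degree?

With φ₁ = -1.2638, φ₂ = -0.7557, Δλ = 1.0551 rad, the forward-azimuth formula gives
θ = atan2( sin Δλ cos φ₂ , cos φ₁ sin φ₂ − sin φ₁ cos φ₂ cos Δλ ) = atan2(0.6331, 0.1349) = 77.97°.
So the initial bearing is 78°.

78°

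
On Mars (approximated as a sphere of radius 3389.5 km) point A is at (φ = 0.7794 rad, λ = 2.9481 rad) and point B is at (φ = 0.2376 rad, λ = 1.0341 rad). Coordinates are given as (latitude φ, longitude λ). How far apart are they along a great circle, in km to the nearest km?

5552 km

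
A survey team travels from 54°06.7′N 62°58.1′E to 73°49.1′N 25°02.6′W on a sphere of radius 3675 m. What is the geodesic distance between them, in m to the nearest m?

Let φ₁ = 0.9444 rad, φ₂ = 1.2884 rad, and Δλ = -1.5361 rad.
cos c = sin φ₁ sin φ₂ + cos φ₁ cos φ₂ cos Δλ = (0.8102)(0.9604) + (0.5862)(0.2787)(0.0347) = 0.78373,
so c = arccos(0.78373) = 0.67014 rad.
Distance = R·c = 3675 × 0.6701 ≈ 2463 m.

2463 m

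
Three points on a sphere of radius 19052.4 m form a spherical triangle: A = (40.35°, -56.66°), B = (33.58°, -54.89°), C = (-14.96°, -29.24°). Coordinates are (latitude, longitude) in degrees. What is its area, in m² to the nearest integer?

Side lengths (central angles): a = 0.9487, b = 1.0628, c = 0.1207 rad; semiperimeter s = 1.0661.
By l'Huilier's theorem, tan(E/4) = √[tan(s/2) tan((s−a)/2) tan((s−b)/2) tan((s−c)/2)], giving spherical excess E = 0.0215 rad.
Area = E·R² = 0.0215 × (19052.4)² ≈ 7819790 m².

7819790 m²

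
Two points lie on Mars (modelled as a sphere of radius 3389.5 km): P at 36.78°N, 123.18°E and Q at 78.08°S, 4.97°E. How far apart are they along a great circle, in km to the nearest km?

In radians: φ₁ = 0.6419, φ₂ = -1.3628, Δλ = -118.210° = -2.0632 rad.
cos c = sin φ₁ sin φ₂ + cos φ₁ cos φ₂ cos Δλ = (0.5987)(-0.9784) + (0.8009)(0.2065)(-0.4727) = -0.66403,
so c = arccos(-0.66403) = 2.29700 rad.
Distance = R·c = 3389.5 × 2.2970 ≈ 7786 km.

7786 km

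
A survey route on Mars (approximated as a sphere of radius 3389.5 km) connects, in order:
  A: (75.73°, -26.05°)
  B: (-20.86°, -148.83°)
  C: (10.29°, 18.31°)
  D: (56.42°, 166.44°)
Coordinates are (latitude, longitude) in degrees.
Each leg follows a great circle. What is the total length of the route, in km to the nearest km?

Leg A→B: central angle 2.0599 rad, distance 6981.9 km.
Leg B→C: central angle 2.8577 rad, distance 9686.1 km.
Leg C→D: central angle 1.8895 rad, distance 6404.5 km.
Total: 6981.9 + 9686.1 + 6404.5 ≈ 23073 km.

23073 km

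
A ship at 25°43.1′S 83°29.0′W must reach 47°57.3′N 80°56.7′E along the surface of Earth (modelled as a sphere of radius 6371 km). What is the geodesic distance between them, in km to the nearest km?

17193 km

With latitudes φ₁ = -25.718°, φ₂ = 47.955° and longitude difference Δλ = 164.428°:
cos c = sin φ₁ sin φ₂ + cos φ₁ cos φ₂ cos Δλ = (-0.4339)(0.7426) + (0.9009)(0.6697)(-0.9633) = -0.90348,
so c = arccos(-0.90348) = 2.69862 rad.
Distance = R·c = 6371 × 2.6986 ≈ 17193 km.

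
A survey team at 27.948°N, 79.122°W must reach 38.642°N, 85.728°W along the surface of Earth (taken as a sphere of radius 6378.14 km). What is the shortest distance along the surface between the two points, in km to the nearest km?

1339 km

In radians: φ₁ = 0.4878, φ₂ = 0.6744, Δλ = -6.606° = -0.1153 rad.
cos c = sin φ₁ sin φ₂ + cos φ₁ cos φ₂ cos Δλ = (0.4687)(0.6245) + (0.8834)(0.7811)(0.9934) = 0.97805,
so c = arccos(0.97805) = 0.20990 rad.
Distance = R·c = 6378.14 × 0.2099 ≈ 1339 km.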